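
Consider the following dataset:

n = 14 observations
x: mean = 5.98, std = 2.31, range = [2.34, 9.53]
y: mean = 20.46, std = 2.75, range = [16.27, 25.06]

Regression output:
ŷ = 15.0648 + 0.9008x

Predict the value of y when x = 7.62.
ŷ = 21.9289

x = 7.62 lies inside the observed range [2.34, 9.53], so the fitted equation applies directly:

ŷ = 15.0648 + 0.9008 × 7.62
ŷ = 15.0648 + 6.8641
ŷ = 21.9289

This is a point prediction; actual observations scatter around it by roughly the residual standard deviation.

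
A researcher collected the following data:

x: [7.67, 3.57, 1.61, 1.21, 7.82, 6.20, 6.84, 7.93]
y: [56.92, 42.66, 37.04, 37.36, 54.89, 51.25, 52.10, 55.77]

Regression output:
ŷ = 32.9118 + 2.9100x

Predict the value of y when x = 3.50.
ŷ = 43.0968

To predict y for x = 3.50, substitute into the regression equation:

ŷ = 32.9118 + 2.9100 × 3.50
ŷ = 32.9118 + 10.1850
ŷ = 43.0968

This is a point prediction; actual observations scatter around it by roughly the residual standard deviation.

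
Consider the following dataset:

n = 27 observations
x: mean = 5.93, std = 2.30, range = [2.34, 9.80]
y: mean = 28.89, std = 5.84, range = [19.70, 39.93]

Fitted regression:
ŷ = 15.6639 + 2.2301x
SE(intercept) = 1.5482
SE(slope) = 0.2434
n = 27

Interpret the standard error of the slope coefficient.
SE(slope) = 0.2434 measures the uncertainty in the estimated slope. The coefficient is estimated precisely (SE/|β̂₁| = 10.9%).

SE(β̂₁) = s / √Sxx, where s is the residual standard deviation and Sxx = Σ(x − x̄)². It is the yardstick for how far β̂₁ = 2.2301 could plausibly be from the true slope.

Relative precision:
- SE / |β̂₁| = 0.2434 / 2.2301 = 10.9%
- Rule of thumb (under 20%: precise; 20% to under 50%: moderately precise; 50% or more: imprecise) → precise

Rough 95% range (±2 SE): 2.2301 ± 0.4868 → (1.7433, 2.7169).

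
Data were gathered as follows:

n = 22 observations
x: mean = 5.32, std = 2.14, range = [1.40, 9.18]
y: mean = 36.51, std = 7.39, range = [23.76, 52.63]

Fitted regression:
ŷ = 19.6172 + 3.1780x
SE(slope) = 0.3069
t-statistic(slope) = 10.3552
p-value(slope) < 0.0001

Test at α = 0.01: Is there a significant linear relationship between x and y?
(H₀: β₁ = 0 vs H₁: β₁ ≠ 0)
p-value < 0.0001 < α = 0.01, so we reject H₀. The relationship is significant.

Hypothesis test for the slope coefficient:

H₀: β₁ = 0 (no linear relationship)
H₁: β₁ ≠ 0 (linear relationship exists)

Test statistic: t = β̂₁ / SE(β̂₁) = 3.1780 / 0.3069 = 10.3552

p < 0.0001: how often a slope estimate this far from 0 (in SE units) would arise by chance if β₁ were truly 0.

Decision rule: reject H₀ if p-value < α.
p-value < 0.0001 < α = 0.01 → reject H₀.

At α = 0.01 the data do provide convincing evidence of a nonzero slope.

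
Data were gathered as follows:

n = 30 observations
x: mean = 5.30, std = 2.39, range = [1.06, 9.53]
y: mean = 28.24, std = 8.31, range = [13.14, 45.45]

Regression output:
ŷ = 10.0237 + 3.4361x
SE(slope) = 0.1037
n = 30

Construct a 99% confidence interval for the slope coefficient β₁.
The 99% CI for β₁ is (3.1495, 3.7227)

Confidence interval for the slope:

The 99% CI for β₁ is: β̂₁ ± t*(α/2, n-2) × SE(β̂₁)

Step 1: Find critical t-value
- Confidence level = 0.99
- Degrees of freedom = n - 2 = 30 - 2 = 28
- t*(α/2, 28) = 2.7633

Step 2: Calculate margin of error
Margin = 2.7633 × 0.1037 = 0.2866

Step 3: Construct interval
CI = 3.4361 ± 0.2866
CI = (3.1495, 3.7227)

Interpretation: We are 99% confident that the true slope β₁ lies between 3.1495 and 3.7227.
Since 0 is outside the interval, a two-sided test at α = 0.01 would reject H₀: β₁ = 0.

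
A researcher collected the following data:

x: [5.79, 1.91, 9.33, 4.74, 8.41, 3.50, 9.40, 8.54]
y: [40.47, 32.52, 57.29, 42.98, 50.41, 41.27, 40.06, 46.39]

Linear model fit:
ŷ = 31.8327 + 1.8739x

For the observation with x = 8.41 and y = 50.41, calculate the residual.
Residual = 2.8178

The residual is the difference between the actual value and the predicted value:

Residual = y - ŷ

Step 1: Calculate predicted value
ŷ = 31.8327 + 1.8739 × 8.41
ŷ = 47.5922

Step 2: Calculate residual
Residual = 50.41 - 47.5922
Residual = 2.8178

Sign check: y > ŷ, so the point is above the line and the fit underestimates here.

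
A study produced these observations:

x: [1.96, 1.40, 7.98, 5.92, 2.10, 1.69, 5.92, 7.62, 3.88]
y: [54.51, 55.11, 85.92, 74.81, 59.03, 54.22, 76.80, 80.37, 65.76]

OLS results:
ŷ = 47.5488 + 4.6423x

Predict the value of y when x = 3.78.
ŷ = 65.0967

x = 3.78 lies inside the observed range [1.40, 7.98], so the fitted equation applies directly:

ŷ = 47.5488 + 4.6423 × 3.78
ŷ = 47.5488 + 17.5479
ŷ = 65.0967

This is the fitted mean response at that x — an individual observation would come with a wider prediction interval.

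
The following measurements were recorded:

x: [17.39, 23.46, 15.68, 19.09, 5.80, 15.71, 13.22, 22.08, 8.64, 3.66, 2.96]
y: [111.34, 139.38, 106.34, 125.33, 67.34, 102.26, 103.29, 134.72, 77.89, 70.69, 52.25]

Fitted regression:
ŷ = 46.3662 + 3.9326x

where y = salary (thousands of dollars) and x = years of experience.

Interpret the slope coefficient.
An increase of one year in experience is associated with a 3.9326 thousand dollars increase in predicted salary.

The slope β₁ = 3.9326 gives the rate at which the fitted salary changes with experience.

Interpretation:
- Experience up by 1 year → predicted salary increases by 3.9326 thousand dollars
- The effect is assumed constant over the observed range of x (linearity)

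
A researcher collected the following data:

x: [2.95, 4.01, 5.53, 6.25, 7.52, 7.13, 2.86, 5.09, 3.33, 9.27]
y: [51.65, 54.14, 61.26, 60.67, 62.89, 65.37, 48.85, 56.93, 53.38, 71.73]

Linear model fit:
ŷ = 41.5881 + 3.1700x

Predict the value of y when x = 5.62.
ŷ = 59.4035

Plug x = 5.62 into the fitted line:

ŷ = 41.5881 + 3.1700 × 5.62
ŷ = 41.5881 + 17.8154
ŷ = 59.4035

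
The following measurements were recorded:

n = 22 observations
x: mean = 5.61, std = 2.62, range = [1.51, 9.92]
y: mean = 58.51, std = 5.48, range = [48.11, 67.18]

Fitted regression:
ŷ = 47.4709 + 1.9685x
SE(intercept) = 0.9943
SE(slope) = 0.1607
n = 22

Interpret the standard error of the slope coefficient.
The slope 1.9685 is pinned down to within about ±0.1607 (one SE) by these data — relative uncertainty 8.2%, i.e. precise.

SE(β̂₁) = s / √Sxx, where s is the residual standard deviation and Sxx = Σ(x − x̄)². It is the yardstick for how far β̂₁ = 1.9685 could plausibly be from the true slope.

Relative precision:
- SE / |β̂₁| = 0.1607 / 1.9685 = 8.2%
- Rule of thumb (under 20%: precise; 20% to under 50%: moderately precise; 50% or more: imprecise) → precise

Link to the t-test: t = β̂₁ / SE(β̂₁) = 1.9685 / 0.1607 = 12.2495, the statistic for H₀: β₁ = 0.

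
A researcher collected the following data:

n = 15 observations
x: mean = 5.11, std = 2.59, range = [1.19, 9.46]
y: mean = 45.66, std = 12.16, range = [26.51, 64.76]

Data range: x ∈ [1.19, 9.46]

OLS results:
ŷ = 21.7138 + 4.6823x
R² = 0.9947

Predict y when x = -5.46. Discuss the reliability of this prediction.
ŷ = -3.8516 (extrapolation — x = -5.46 lies outside [1.19, 9.46], so reliability is low).

Prediction calculation:
ŷ = 21.7138 + 4.6823 × (-5.46)
ŷ = -3.8516

Reliability:
- Data range: x ∈ [1.19, 9.46]
- Prediction point: x = -5.46 is 6.65 units below the observed range → this is EXTRAPOLATION, not interpolation

Why that matters here:
- R² describes fit only over the sampled x values; it says nothing about behaviour beyond them
- The linear relationship may not hold outside the observed range
- Real relationships often flatten, saturate, or turn nonlinear at extremes

Report the number if required, but flag clearly that it is an extrapolation.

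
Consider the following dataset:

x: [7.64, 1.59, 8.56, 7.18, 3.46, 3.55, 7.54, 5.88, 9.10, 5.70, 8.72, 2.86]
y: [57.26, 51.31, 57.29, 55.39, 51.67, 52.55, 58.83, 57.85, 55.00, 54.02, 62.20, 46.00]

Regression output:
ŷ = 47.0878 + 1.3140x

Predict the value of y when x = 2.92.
ŷ = 50.9247

x = 2.92 lies inside the observed range [1.59, 9.10], so the fitted equation applies directly:

ŷ = 47.0878 + 1.3140 × 2.92
ŷ = 47.0878 + 3.8369
ŷ = 50.9247

This is the fitted mean response at that x — an individual observation would come with a wider prediction interval.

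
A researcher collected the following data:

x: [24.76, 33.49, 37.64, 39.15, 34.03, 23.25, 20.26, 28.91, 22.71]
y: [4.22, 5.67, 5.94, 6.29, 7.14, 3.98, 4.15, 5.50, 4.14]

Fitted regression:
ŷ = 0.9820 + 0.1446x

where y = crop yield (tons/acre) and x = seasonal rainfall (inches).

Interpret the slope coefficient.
An increase of one inch in rainfall is associated with a 0.1446 tons/acre increase in predicted crop yield.

β₁ = 0.1446 is the change in predicted crop yield (tons/acre) per additional inch of rainfall.

Interpretation:
- Rainfall up by 1 inch → predicted crop yield increases by 0.1446 tons/acre
- The effect is assumed constant over the observed range of x (linearity)
- The sign (+) gives the direction; the magnitude 0.1446 gives the size of the effect per inch

(β₀ = 0.9820 is the fitted value at x = 0 and is not part of the slope interpretation.)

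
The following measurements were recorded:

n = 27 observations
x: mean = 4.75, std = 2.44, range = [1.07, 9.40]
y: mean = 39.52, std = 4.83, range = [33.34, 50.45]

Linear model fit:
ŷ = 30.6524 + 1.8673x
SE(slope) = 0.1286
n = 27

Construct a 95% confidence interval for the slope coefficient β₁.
The 95% CI for β₁ is (1.6024, 2.1322)

Confidence interval for the slope:

The 95% CI for β₁ is: β̂₁ ± t*(α/2, n-2) × SE(β̂₁)

Step 1: Find critical t-value
- Confidence level = 0.95
- Degrees of freedom = n - 2 = 27 - 2 = 25
- t*(α/2, 25) = 2.0595

Step 2: Calculate margin of error
Margin = 2.0595 × 0.1286 = 0.2649

Step 3: Construct interval
CI = 1.8673 ± 0.2649
CI = (1.6024, 2.1322)

Interpretation: each one-unit increase in x is associated with a change in mean y of between 1.6024 and 2.1322, with 95% confidence.
Both endpoints are positive, so the data support a genuinely positive slope at this confidence level.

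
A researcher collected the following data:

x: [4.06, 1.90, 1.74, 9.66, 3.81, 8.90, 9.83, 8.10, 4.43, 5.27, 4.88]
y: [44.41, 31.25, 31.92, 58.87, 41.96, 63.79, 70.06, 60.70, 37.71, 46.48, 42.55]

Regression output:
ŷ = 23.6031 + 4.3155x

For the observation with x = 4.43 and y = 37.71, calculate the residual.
Residual = -5.0108

The residual is the difference between the actual value and the predicted value:

Residual = y - ŷ

Step 1: Calculate predicted value
ŷ = 23.6031 + 4.3155 × 4.43
ŷ = 42.7208

Step 2: Calculate residual
Residual = 37.71 - 42.7208
Residual = -5.0108

Interpretation: the model overestimates the actual value by 5.0108 at this point (negative residual → observation lies below the fitted line).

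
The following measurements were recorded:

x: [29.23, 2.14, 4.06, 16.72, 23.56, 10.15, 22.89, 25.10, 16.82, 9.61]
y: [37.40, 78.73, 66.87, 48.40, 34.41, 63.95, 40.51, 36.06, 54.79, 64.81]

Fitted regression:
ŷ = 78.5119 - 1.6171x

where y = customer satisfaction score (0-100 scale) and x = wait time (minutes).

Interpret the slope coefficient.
For each additional minute of wait time, predicted satisfaction score decreases by approximately 1.6171 points.

The slope β₁ = -1.6171 gives the rate at which the fitted satisfaction score changes with wait time.

Interpretation:
- Wait time up by 1 minute → predicted satisfaction score decreases by 1.6171 points
- This is a linear approximation: the same per-unit change is assumed across the whole observed x range
- The sign (−) gives the direction; the magnitude 1.6171 gives the size of the effect per minute

The intercept β₀ = 78.5119 is the predicted satisfaction score when wait time = 0; since the smallest observed x is 2.14, this is an extrapolation and mainly anchors the line.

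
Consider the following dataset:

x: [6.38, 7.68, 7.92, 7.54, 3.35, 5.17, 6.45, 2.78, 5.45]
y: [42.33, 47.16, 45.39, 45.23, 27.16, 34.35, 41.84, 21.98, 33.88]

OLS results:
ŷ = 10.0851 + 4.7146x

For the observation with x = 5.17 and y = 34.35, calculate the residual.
Residual = -0.1096

The residual is the difference between the actual value and the predicted value:

Residual = y - ŷ

Step 1: Calculate predicted value
ŷ = 10.0851 + 4.7146 × 5.17
ŷ = 34.4596

Step 2: Calculate residual
Residual = 34.35 - 34.4596
Residual = -0.1096

The residual is negative, so the observed y = 34.35 sits below the regression line (the line overestimates it by 0.1096).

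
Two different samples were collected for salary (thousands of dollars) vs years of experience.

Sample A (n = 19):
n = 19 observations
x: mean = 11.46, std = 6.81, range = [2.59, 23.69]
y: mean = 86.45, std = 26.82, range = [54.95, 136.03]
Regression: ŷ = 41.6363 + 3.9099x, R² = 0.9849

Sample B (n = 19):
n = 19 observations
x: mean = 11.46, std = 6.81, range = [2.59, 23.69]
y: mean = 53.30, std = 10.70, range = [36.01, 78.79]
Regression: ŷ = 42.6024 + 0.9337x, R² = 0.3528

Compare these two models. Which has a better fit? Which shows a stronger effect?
Model A has the better fit (R² = 0.9849 vs 0.3528). Model A shows the stronger effect (|β₁| = 3.9099 vs 0.9337).

Model Comparison:

Which explains more variance? (R²)
- Model A: R² = 0.9849 → 98.49% of variance in salary explained
- Model B: R² = 0.3528 → 35.28% of variance in salary explained
- 0.9849 > 0.3528 → Model A has the better fit

Effect size (slope magnitude):
- Model A: β₁ = 3.9099 → predicted salary rises 3.9099 thousand dollars per additional year of experience
- Model B: β₁ = 0.9337 → predicted salary rises 0.9337 thousand dollars per additional year of experience
- |3.9099| > |0.9337| → Model A shows the stronger marginal effect

Notes:
- A better fit (higher R²) doesn't necessarily mean a more important relationship.
- R² measures how tightly points cluster around the line; β₁ measures how steep the line is — they answer different questions.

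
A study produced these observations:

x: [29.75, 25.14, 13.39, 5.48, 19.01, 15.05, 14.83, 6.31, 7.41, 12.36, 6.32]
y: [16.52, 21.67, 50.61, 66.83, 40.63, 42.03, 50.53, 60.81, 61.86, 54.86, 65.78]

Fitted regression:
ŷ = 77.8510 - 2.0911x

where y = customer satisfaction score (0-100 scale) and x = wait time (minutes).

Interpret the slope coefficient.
For each additional minute of wait time, predicted satisfaction score decreases by approximately 2.0911 points.

β₁ = -2.0911 is the change in predicted satisfaction score (points) per additional minute of wait time.

Interpretation:
- Wait time up by 1 minute → predicted satisfaction score decreases by 2.0911 points
- The effect is assumed constant over the observed range of x (linearity)

The intercept β₀ = 77.8510 is the predicted satisfaction score when wait time = 0; since the smallest observed x is 5.48, this is an extrapolation and mainly anchors the line.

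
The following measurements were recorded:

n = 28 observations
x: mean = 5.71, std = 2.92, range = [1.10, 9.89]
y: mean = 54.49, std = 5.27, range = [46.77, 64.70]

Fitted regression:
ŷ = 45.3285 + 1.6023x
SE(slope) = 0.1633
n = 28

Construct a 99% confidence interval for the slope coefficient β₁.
The 99% CI for β₁ is (1.1485, 2.0561)

Confidence interval for the slope:

The 99% CI for β₁ is: β̂₁ ± t*(α/2, n-2) × SE(β̂₁)

Step 1: Find critical t-value
- Confidence level = 0.99
- Degrees of freedom = n - 2 = 28 - 2 = 26
- t*(α/2, 26) = 2.7787

Step 2: Calculate margin of error
Margin = 2.7787 × 0.1633 = 0.4538

Step 3: Construct interval
CI = 1.6023 ± 0.4538
CI = (1.1485, 2.0561)

Interpretation: We are 99% confident that the true slope β₁ lies between 1.1485 and 2.0561.
Both endpoints are positive, so the data support a genuinely positive slope at this confidence level.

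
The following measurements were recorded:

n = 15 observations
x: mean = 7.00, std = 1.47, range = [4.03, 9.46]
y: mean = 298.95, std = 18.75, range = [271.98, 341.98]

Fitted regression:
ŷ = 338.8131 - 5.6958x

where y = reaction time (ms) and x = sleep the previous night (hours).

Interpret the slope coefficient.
An increase of one hour in sleep is associated with a 5.6958 ms decrease in predicted reaction time.

The slope β₁ = -5.6958 gives the rate at which the fitted reaction time changes with sleep.

Interpretation:
- Sleep up by 1 hour → predicted reaction time decreases by 5.6958 ms
- The effect is assumed constant over the observed range of x (linearity)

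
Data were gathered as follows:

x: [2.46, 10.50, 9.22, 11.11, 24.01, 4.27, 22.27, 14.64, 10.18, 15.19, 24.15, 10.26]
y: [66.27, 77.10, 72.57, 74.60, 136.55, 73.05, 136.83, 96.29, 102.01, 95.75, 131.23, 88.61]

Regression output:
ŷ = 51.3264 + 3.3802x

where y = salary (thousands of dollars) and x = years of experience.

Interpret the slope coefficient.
For each additional year of experience, predicted salary increases by approximately 3.3802 thousand dollars.

β₁ = 3.3802 is the change in predicted salary (thousand dollars) per additional year of experience.

Interpretation:
- Experience up by 1 year → predicted salary increases by 3.3802 thousand dollars
- The effect is assumed constant over the observed range of x (linearity)
- The slope describes association in these data, not necessarily a causal effect

(β₀ = 51.3264 is the fitted value at x = 0 and is not part of the slope interpretation.)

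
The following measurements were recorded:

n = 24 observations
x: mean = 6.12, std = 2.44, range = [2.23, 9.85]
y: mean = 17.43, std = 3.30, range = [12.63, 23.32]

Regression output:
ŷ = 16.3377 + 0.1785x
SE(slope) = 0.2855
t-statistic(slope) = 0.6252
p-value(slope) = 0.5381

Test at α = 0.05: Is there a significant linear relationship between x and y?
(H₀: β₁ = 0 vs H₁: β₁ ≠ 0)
Fail to reject H₀: p-value = 0.5381 ≥ α = 0.05. The linear relationship is not significant at the 5% level.

Hypothesis test for the slope coefficient:

H₀: β₁ = 0 (no linear relationship)
H₁: β₁ ≠ 0 (linear relationship exists)

Test statistic: t = β̂₁ / SE(β̂₁) = 0.1785 / 0.2855 = 0.6252

The p-value (0.5381) is the probability, under H₀, of a t-statistic at least as extreme as |t| = 0.6252 (two-sided, df = n − 2 = 22).

Decision rule: reject H₀ if p-value < α.
p-value = 0.5381 ≥ α = 0.05 → fail to reject H₀.

Conclusion: the linear association between x and y is not significant at the 5% level.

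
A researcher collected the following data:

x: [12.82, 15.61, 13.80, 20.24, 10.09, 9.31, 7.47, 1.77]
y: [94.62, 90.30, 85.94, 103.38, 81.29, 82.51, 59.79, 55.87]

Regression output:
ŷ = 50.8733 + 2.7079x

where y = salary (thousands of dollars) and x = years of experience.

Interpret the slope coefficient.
For each additional year of experience, predicted salary increases by approximately 2.7079 thousand dollars.

β₁ = 2.7079 is the change in predicted salary (thousand dollars) per additional year of experience.

Interpretation:
- Experience up by 1 year → predicted salary increases by 2.7079 thousand dollars
- The effect is assumed constant over the observed range of x (linearity)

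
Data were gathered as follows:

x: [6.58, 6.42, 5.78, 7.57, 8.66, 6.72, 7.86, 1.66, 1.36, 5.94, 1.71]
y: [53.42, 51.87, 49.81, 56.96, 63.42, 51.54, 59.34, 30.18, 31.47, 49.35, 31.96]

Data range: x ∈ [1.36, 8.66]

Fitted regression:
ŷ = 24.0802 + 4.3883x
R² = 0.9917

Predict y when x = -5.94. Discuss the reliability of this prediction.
ŷ = -1.9863 (extrapolation — x = -5.94 lies outside [1.36, 8.66], so reliability is low).

Prediction calculation:
ŷ = 24.0802 + 4.3883 × (-5.94)
ŷ = -1.9863

Reliability:
- Data range: x ∈ [1.36, 8.66]
- Prediction point: x = -5.94 is 7.30 units below the observed range → this is EXTRAPOLATION, not interpolation

Why that matters here:
- R² describes fit only over the sampled x values; it says nothing about behaviour beyond them
- There are no observations near this x to validate the fitted line there

Report the number if required, but flag clearly that it is an extrapolation.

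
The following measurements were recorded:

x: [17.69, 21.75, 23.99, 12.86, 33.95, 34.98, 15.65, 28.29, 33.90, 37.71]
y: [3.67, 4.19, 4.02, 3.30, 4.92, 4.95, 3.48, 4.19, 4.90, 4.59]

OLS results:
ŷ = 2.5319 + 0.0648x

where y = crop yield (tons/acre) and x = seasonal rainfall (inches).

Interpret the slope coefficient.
On average, crop yield is about 0.0648 tons/acre higher for every extra inch of rainfall.

The slope β₁ = 0.0648 gives the rate at which the fitted crop yield changes with rainfall.

Interpretation:
- Rainfall up by 1 inch → predicted crop yield increases by 0.0648 tons/acre
- The effect is assumed constant over the observed range of x (linearity)

The intercept β₀ = 2.5319 is the predicted crop yield when rainfall = 0; since the smallest observed x is 12.86, this is an extrapolation and mainly anchors the line.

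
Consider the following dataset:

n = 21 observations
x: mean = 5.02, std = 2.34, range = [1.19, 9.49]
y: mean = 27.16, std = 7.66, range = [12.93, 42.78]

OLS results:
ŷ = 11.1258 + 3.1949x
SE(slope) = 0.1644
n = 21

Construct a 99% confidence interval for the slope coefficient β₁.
The 99% CI for β₁ is (2.7246, 3.6652)

Confidence interval for the slope:

The 99% CI for β₁ is: β̂₁ ± t*(α/2, n-2) × SE(β̂₁)

Step 1: Find critical t-value
- Confidence level = 0.99
- Degrees of freedom = n - 2 = 21 - 2 = 19
- t*(α/2, 19) = 2.8609

Step 2: Calculate margin of error
Margin = 2.8609 × 0.1644 = 0.4703

Step 3: Construct interval
CI = 3.1949 ± 0.4703
CI = (2.7246, 3.6652)

Interpretation: each one-unit increase in x is associated with a change in mean y of between 2.7246 and 3.6652, with 99% confidence.
The interval does not include 0, suggesting a significant linear relationship.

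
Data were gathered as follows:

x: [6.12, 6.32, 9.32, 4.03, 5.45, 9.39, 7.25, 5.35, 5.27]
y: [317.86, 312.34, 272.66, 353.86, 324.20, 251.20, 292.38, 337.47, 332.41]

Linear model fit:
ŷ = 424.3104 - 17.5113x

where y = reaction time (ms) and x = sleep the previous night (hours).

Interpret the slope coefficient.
For each additional hour of sleep, predicted reaction time decreases by approximately 17.5113 ms.

β₁ = -17.5113 is the change in predicted reaction time (ms) per additional hour of sleep.

Interpretation:
- Sleep up by 1 hour → predicted reaction time decreases by 17.5113 ms
- The effect is assumed constant over the observed range of x (linearity)
- The sign (−) gives the direction; the magnitude 17.5113 gives the size of the effect per hour

The intercept β₀ = 424.3104 is the predicted reaction time when sleep = 0; since the smallest observed x is 4.03, this is an extrapolation and mainly anchors the line.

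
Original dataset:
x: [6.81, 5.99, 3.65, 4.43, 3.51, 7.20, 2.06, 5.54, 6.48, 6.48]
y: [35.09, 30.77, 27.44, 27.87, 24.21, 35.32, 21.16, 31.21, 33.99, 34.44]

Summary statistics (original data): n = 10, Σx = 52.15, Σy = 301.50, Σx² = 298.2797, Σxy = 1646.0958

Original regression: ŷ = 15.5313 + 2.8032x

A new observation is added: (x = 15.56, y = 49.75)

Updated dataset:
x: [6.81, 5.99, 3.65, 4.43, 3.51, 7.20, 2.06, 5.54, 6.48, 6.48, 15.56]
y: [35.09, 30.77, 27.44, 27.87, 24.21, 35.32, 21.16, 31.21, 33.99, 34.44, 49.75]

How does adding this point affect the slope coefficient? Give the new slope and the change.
The slope changes from 2.8032 to 2.0881 (change of -0.7151, or -25.5%).

The new point has HIGH LEVERAGE: x = 15.56 is far from the original mean x̄ = 52.15/10 ≈ 5.22 (original range [2.06, 7.20]).

Step 1: Update the sums with the new point (n goes from 10 to 11)
Σx  = 52.15 + 15.56 = 67.71
Σy  = 301.50 + 49.75 = 351.25
Σx² = 298.2797 + 15.56² = 298.2797 + 242.1136 = 540.3933
Σxy = 1646.0958 + 15.56×49.75 = 1646.0958 + 774.1100 = 2420.2058

Step 2: Recompute the slope with b₁ = (nΣxy − ΣxΣy) / (nΣx² − (Σx)²)
Numerator   = 11×2420.2058 − 67.71×351.25 = 26622.2638 − 23783.1375 = 2839.1263
Denominator = 11×540.3933 − 67.71² = 5944.3263 − 4584.6441 = 1359.6822
b₁(new) = 2839.1263 / 1359.6822 = 2.0881

(Same formula on the original sums: (10×1646.0958 − 52.15×301.50) / (10×298.2797 − 52.15²) = 737.7330 / 263.1745 = 2.8032, matching the given fit.)

Step 3: Change in slope
Δβ₁ = 2.0881 − 2.8032 = -0.7151
Relative change = -0.7151 / 2.8032 × 100% = -25.5%
→ the slope decreases when the point is added.

Because the point sits below the extension of the original line at a high-leverage x, it tilts the fit down.
In practice: check such a point for data-entry or measurement error; investigate whether it comes from the same population as the rest of the sample.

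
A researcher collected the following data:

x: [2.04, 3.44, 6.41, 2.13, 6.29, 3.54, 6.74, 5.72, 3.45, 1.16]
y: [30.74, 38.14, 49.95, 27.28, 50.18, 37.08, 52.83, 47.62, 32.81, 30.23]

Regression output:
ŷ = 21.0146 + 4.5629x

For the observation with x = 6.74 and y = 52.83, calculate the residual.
Residual = 1.0615

The residual is the difference between the actual value and the predicted value:

Residual = y - ŷ

Step 1: Calculate predicted value
ŷ = 21.0146 + 4.5629 × 6.74
ŷ = 51.7685

Step 2: Calculate residual
Residual = 52.83 - 51.7685
Residual = 1.0615

The residual is positive, so the observed y = 52.83 sits above the regression line (the line underestimates it by 1.0615).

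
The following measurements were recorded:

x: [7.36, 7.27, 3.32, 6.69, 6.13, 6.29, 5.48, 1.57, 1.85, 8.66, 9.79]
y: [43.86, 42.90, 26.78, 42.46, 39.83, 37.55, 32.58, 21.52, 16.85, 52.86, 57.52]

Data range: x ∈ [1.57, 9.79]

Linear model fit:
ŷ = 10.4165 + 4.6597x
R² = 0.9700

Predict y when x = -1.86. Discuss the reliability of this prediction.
ŷ = 1.7495 (extrapolation — x = -1.86 lies outside [1.57, 9.79], so reliability is low).

Prediction calculation:
ŷ = 10.4165 + 4.6597 × (-1.86)
ŷ = 1.7495

Reliability:
- Data range: x ∈ [1.57, 9.79]
- Prediction point: x = -1.86 is 3.43 units below the observed range → this is EXTRAPOLATION, not interpolation

Why that matters here:
- The linear relationship may not hold outside the observed range
- Real relationships often flatten, saturate, or turn nonlinear at extremes
- R² describes fit only over the sampled x values; it says nothing about behaviour beyond them

A defensible statement: 'if the linear trend continued to x = -1.86, y would be about 1.7495' — the premise is untested.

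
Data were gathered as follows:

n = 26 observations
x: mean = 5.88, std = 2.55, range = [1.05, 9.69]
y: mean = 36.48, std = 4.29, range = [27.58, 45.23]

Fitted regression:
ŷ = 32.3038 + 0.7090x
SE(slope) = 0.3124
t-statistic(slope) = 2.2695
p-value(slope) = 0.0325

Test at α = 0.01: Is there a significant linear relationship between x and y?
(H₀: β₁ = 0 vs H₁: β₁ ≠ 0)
p-value = 0.0325 ≥ α = 0.01, so we fail to reject H₀. The relationship is not significant.

Hypothesis test for the slope coefficient:

H₀: β₁ = 0 (no linear relationship)
H₁: β₁ ≠ 0 (linear relationship exists)

Test statistic: t = β̂₁ / SE(β̂₁) = 0.7090 / 0.3124 = 2.2695

With df = 24, the two-sided p-value for |t| = 2.2695 is 0.0325.

Decision rule: reject H₀ if p-value < α.
p-value = 0.0325 ≥ α = 0.01 → fail to reject H₀.

Conclusion: the linear association between x and y is not significant at the 1% level.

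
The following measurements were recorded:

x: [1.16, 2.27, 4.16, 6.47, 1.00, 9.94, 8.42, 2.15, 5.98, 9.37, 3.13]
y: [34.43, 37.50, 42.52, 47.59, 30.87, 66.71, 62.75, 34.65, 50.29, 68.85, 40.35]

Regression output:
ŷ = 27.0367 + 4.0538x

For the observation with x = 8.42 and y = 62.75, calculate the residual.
Residual = 1.5803

The residual is the difference between the actual value and the predicted value:

Residual = y - ŷ

Step 1: Calculate predicted value
ŷ = 27.0367 + 4.0538 × 8.42
ŷ = 61.1697

Step 2: Calculate residual
Residual = 62.75 - 61.1697
Residual = 1.5803

Sign check: y > ŷ, so the point is above the line and the fit underestimates here.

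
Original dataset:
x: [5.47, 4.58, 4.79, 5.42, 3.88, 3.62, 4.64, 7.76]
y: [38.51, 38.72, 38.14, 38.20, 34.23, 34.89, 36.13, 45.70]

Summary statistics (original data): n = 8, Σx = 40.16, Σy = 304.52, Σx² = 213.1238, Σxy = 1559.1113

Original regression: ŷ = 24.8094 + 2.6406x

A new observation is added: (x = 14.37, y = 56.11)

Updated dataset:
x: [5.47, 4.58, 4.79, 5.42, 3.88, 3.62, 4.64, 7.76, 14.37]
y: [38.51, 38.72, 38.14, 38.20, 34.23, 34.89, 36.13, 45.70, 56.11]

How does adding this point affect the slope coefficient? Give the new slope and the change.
The slope changes from 2.6406 to 2.0217 (change of -0.6189, or -23.4%).

The new point has HIGH LEVERAGE: x = 14.37 is far from the original mean x̄ = 40.16/8 ≈ 5.02 (original range [3.62, 7.76]).

Step 1: Update the sums with the new point (n goes from 8 to 9)
Σx  = 40.16 + 14.37 = 54.53
Σy  = 304.52 + 56.11 = 360.63
Σx² = 213.1238 + 14.37² = 213.1238 + 206.4969 = 419.6207
Σxy = 1559.1113 + 14.37×56.11 = 1559.1113 + 806.3007 = 2365.4120

Step 2: Recompute the slope with b₁ = (nΣxy − ΣxΣy) / (nΣx² − (Σx)²)
Numerator   = 9×2365.4120 − 54.53×360.63 = 21288.7080 − 19665.1539 = 1623.5541
Denominator = 9×419.6207 − 54.53² = 3776.5863 − 2973.5209 = 803.0654
b₁(new) = 1623.5541 / 803.0654 = 2.0217

(Same formula on the original sums: (8×1559.1113 − 40.16×304.52) / (8×213.1238 − 40.16²) = 243.3672 / 92.1648 = 2.6406, matching the given fit.)

Step 3: Change in slope
Δβ₁ = 2.0217 − 2.6406 = -0.6189
Relative change = -0.6189 / 2.6406 × 100% = -23.4%
→ the slope decreases when the point is added.

Because the point sits below the extension of the original line at a high-leverage x, it tilts the fit down.
In practice: investigate whether it comes from the same population as the rest of the sample.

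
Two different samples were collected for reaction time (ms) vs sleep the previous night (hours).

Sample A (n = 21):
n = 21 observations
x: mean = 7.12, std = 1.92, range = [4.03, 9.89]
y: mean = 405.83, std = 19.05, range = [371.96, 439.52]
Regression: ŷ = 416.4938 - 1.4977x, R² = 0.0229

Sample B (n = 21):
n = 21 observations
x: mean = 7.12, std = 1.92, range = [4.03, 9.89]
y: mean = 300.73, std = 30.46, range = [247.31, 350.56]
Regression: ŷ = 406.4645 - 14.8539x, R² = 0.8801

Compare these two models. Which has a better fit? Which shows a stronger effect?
Model B has the better fit (R² = 0.8801 vs 0.0229). Model B shows the stronger effect (|β₁| = 14.8539 vs 1.4977).

Model Comparison:

Goodness of fit (R²):
- Model A: R² = 0.0229 → 2.29% of variance in reaction time explained
- Model B: R² = 0.8801 → 88.01% of variance in reaction time explained
- 0.8801 > 0.0229 → Model B has the better fit

Which has the larger per-hour effect? (|β₁|)
- Model A: β₁ = -1.4977 → predicted reaction time falls 1.4977 ms per additional hour of sleep
- Model B: β₁ = -14.8539 → predicted reaction time falls 14.8539 ms per additional hour of sleep
- |-1.4977| < |-14.8539| → Model B shows the stronger marginal effect

Notes:
- R² measures how tightly points cluster around the line; β₁ measures how steep the line is — they answer different questions.
- The two samples could reflect different populations, time periods, or measurement quality.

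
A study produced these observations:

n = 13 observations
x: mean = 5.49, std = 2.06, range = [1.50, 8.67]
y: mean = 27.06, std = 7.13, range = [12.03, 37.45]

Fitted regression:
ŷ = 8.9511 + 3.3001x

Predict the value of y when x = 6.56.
ŷ = 30.5998

x = 6.56 lies inside the observed range [1.50, 8.67], so the fitted equation applies directly:

ŷ = 8.9511 + 3.3001 × 6.56
ŷ = 8.9511 + 21.6487
ŷ = 30.5998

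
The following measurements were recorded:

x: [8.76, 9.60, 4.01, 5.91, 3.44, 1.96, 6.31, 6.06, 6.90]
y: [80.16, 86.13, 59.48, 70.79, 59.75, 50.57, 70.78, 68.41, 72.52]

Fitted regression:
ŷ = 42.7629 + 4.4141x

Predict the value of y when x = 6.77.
ŷ = 72.6464

To predict y for x = 6.77, substitute into the regression equation:

ŷ = 42.7629 + 4.4141 × 6.77
ŷ = 42.7629 + 29.8835
ŷ = 72.6464

This is the fitted mean response at that x — an individual observation would come with a wider prediction interval.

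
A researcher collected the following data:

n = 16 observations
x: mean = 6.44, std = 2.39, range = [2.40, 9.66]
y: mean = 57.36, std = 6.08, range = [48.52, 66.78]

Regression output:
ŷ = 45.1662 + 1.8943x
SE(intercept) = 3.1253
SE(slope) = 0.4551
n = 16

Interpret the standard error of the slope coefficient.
The slope 1.8943 is pinned down to within about ±0.4551 (one SE) by these data — relative uncertainty 24.0%, i.e. moderately precise.

What SE measures:
- The standard error quantifies the sampling variability of the coefficient estimate
- It is the estimated standard deviation of β̂₁ across hypothetical repeated samples of the same size
- Smaller SE → more precise estimate

Relative precision:
- SE / |β̂₁| = 0.4551 / 1.8943 = 24.0%
- Rule of thumb (under 20%: precise; 20% to under 50%: moderately precise; 50% or more: imprecise) → moderately precise

Link to interval estimation: a confidence interval for β₁ is β̂₁ ± t* × 0.4551, so SE sets the half-width per unit of t*.

What drives SE(β̂₁): larger n (here n = 16) → smaller SE.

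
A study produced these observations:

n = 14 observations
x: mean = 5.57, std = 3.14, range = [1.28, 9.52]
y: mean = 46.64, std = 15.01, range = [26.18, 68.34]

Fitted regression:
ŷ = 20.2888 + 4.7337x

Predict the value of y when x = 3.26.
ŷ = 35.7207

Plug x = 3.26 into the fitted line:

ŷ = 20.2888 + 4.7337 × 3.26
ŷ = 20.2888 + 15.4319
ŷ = 35.7207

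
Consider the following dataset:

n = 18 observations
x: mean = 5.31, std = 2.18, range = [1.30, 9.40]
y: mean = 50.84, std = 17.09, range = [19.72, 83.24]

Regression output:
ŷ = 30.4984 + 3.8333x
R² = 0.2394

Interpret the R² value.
About 23.94% of the variability in y is accounted for by the regression on x (R² = 0.2394) — a weak linear fit.

R² (coefficient of determination) measures the proportion of variance in y explained by the regression model.

Here R² = 0.2394:
- Explained: 23.94% of the variation in y
- Unexplained (residual): 100% − 23.94% = 76.06%
- Rule of thumb (below 0.3 weak; 0.3 to below 0.7 moderate; 0.7 and above strong) → weak

Equivalently, for simple linear regression R² = r², so |r| = √0.2394 ≈ 0.4893.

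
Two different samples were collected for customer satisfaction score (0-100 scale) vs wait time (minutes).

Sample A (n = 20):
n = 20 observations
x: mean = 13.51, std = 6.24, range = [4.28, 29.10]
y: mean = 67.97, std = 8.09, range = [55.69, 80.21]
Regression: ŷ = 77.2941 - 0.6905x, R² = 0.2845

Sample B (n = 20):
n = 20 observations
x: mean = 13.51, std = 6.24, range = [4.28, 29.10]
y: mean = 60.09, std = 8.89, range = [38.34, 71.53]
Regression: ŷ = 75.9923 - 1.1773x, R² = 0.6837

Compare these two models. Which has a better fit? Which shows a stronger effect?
Model B has the better fit (R² = 0.6837 vs 0.2845). Model B shows the stronger effect (|β₁| = 1.1773 vs 0.6905).

Model Comparison:

Fit — compare R²:
- Model A: R² = 0.2845 → 28.45% of variance in satisfaction score explained
- Model B: R² = 0.6837 → 68.37% of variance in satisfaction score explained
- 0.6837 > 0.2845 → Model B has the better fit

Effect size (slope magnitude):
- Model A: β₁ = -0.6905 → predicted satisfaction score falls 0.6905 points per additional minute of wait time
- Model B: β₁ = -1.1773 → predicted satisfaction score falls 1.1773 points per additional minute of wait time
- |-0.6905| < |-1.1773| → Model B shows the stronger marginal effect

Note: R² measures how tightly points cluster around the line; β₁ measures how steep the line is — they answer different questions.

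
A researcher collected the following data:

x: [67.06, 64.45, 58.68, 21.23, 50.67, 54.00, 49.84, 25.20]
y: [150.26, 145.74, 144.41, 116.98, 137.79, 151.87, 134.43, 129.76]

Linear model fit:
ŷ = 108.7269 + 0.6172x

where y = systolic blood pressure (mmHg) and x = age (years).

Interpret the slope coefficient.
For each additional year of age, predicted blood pressure increases by approximately 0.6172 mmHg.

β₁ = 0.6172 is the change in predicted blood pressure (mmHg) per additional year of age.

Interpretation:
- Age up by 1 year → predicted blood pressure increases by 0.6172 mmHg
- The effect is assumed constant over the observed range of x (linearity)
- The slope describes association in these data, not necessarily a causal effect

The intercept β₀ = 108.7269 is the predicted blood pressure when age = 0; since the smallest observed x is 21.23, this is an extrapolation and mainly anchors the line.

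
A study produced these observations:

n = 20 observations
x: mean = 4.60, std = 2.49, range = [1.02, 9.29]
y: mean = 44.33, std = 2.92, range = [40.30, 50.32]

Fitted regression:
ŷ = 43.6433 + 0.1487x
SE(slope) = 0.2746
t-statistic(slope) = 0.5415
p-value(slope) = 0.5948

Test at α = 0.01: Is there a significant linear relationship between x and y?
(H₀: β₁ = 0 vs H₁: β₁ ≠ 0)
p-value = 0.5948 ≥ α = 0.01, so we fail to reject H₀. The relationship is not significant.

Hypothesis test for the slope coefficient:

H₀: β₁ = 0 (no linear relationship)
H₁: β₁ ≠ 0 (linear relationship exists)

Test statistic: t = β̂₁ / SE(β̂₁) = 0.1487 / 0.2746 = 0.5415

p = 0.5948: how often a slope estimate this far from 0 (in SE units) would arise by chance if β₁ were truly 0.

Decision rule: reject H₀ if p-value < α.
p-value = 0.5948 ≥ α = 0.01 → fail to reject H₀.

There is not sufficient evidence at the 1% significance level to conclude that a linear relationship exists between x and y.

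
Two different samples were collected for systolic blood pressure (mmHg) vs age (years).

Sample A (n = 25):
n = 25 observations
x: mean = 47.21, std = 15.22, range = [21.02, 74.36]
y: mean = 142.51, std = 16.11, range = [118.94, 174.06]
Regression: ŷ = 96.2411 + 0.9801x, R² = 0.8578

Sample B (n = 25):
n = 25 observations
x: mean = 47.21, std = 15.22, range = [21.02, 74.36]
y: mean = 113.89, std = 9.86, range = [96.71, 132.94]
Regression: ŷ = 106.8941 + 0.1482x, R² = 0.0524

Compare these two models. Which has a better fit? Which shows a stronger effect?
Model A has the better fit (R² = 0.8578 vs 0.0524). Model A shows the stronger effect (|β₁| = 0.9801 vs 0.1482).

Model Comparison:

Goodness of fit (R²):
- Model A: R² = 0.8578 → 85.78% of variance in blood pressure explained
- Model B: R² = 0.0524 → 5.24% of variance in blood pressure explained
- 0.8578 > 0.0524 → Model A has the better fit

Strength of effect — compare |β₁|:
- Model A: β₁ = 0.9801 → predicted blood pressure rises 0.9801 mmHg per additional year of age
- Model B: β₁ = 0.1482 → predicted blood pressure rises 0.1482 mmHg per additional year of age
- |0.9801| > |0.1482| → Model A shows the stronger marginal effect

Note: A steeper slope doesn't make a better model if the scatter around the line is large.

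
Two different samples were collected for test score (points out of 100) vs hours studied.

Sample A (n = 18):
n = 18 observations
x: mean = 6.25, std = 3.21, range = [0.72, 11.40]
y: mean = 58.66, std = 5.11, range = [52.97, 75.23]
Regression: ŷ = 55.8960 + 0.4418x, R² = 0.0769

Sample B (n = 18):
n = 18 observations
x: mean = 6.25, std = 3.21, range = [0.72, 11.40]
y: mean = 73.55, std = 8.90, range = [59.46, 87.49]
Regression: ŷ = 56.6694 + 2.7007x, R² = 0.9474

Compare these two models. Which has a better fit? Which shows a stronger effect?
Model B has the better fit (R² = 0.9474 vs 0.0769). Model B shows the stronger effect (|β₁| = 2.7007 vs 0.4418).

Model Comparison:

Goodness of fit (R²):
- Model A: R² = 0.0769 → 7.69% of variance in test score explained
- Model B: R² = 0.9474 → 94.74% of variance in test score explained
- 0.9474 > 0.0769 → Model B has the better fit

Effect size (slope magnitude):
- Model A: β₁ = 0.4418 → predicted test score rises 0.4418 points per additional hour of study time
- Model B: β₁ = 2.7007 → predicted test score rises 2.7007 points per additional hour of study time
- |0.4418| < |2.7007| → Model B shows the stronger marginal effect

Notes:
- The two samples could reflect different populations, time periods, or measurement quality.
- R² measures how tightly points cluster around the line; β₁ measures how steep the line is — they answer different questions.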